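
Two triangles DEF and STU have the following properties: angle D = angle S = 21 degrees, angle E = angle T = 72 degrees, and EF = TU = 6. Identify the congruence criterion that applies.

The given information matches AAS: Two pairs of corresponding angles and a non-included side are equal (Angle-Angle-Side).

AAS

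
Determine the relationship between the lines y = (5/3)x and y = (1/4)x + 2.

Slope of line 1: m1 = 5/3
Slope of line 2: m2 = 1/4
For parallel lines we need equal slopes: 5/3 != 1/4.
For perpendicular lines we need m1*m2 = -1: (5/3)(1/4) = 5/12 != -1.
Since neither condition holds, the lines are neither parallel nor perpendicular.

Neither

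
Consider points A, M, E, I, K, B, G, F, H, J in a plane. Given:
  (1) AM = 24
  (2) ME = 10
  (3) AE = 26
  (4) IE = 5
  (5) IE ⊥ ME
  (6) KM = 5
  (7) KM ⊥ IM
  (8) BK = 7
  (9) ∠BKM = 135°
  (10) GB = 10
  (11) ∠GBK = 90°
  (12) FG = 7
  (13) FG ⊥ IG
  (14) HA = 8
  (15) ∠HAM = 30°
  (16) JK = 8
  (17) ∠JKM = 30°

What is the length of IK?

Step 1: By the law of cosines on triangle IEM: IM² = 5² + 10² − 2·5·10·cos(90°) = 125, so IM = 5·√5.
Step 2: By the law of cosines on triangle IMK: IK² = (5·√5)² + 5² − 2·5·√5·5·cos(90°) = 150, so IK = 5·√6.

Therefore, the length of IK = 5·√6.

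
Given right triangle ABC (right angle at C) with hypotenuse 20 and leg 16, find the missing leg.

Rearranging the Pythagorean theorem to solve for the unknown leg:
leg^2 = hypotenuse^2 - known_leg^2 = 400 - 256 = 144
leg = sqrt(144) = 12.

12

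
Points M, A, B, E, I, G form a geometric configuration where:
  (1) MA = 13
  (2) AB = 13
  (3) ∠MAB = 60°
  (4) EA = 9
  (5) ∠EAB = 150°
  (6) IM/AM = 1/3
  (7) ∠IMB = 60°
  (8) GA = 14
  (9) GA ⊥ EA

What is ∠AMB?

Step 1: By the law of cosines on triangle MAB: MB² = 13² + 13² − 2·13·13·cos(60°) = 169, so MB = 13.
Step 2: By the inverse law of cosines on triangle AMB: cos(∠AMB) = (13² + 13² − 13²) / (2·13·13) = 169/338 = 0.5, so ∠AMB = 60°.

Therefore, the measure of angle ∠AMB = 60°.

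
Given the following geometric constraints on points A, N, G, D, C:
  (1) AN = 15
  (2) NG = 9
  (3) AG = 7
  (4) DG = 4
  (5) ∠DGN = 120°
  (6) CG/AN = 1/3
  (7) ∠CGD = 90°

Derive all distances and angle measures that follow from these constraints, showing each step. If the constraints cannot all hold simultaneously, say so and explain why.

The constraints are consistent.

From the given relations:
  CG = 1/3·AN = 1/3·15 = 5

Step 1: From NG = 9, GD = 4, and ∠NGD = 120°, by the law of cosines:
  ND² = NG² + GD² - 2·NG·GD·cos(120°) = 81 + 16 + 36 = 133
  ND = √133

Step 2: From DG = 4, GC = 5, and ∠DGC = 90°, by the law of cosines:
  DC² = DG² + GC² - 2·DG·GC·cos(90°) = 16 + 25 - 0 = 41
  DC = √41

Step 3: From AG = 7, AN = 15, GN = 9, by the inverse law of cosines:
  cos(∠GAN) = (AG² + AN² - GN²) / (2·AG·AN)
  ∠GAN = 23.21°

Step 4: From NA = 15, NG = 9, AG = 7, by the inverse law of cosines:
  cos(∠ANG) = (NA² + NG² - AG²) / (2·NA·NG)
  ∠ANG = 17.85°

Step 5: From GA = 7, GN = 9, AN = 15, by the inverse law of cosines:
  cos(∠AGN) = (GA² + GN² - AN²) / (2·GA·GN)
  ∠AGN = 138.94°

Step 6: From ND = √133, NG = 9, DG = 4, by the inverse law of cosines:
  cos(∠DNG) = (ND² + NG² - DG²) / (2·ND·NG)
  ∠DNG = 17.48°

Step 7: From DC = √41, DG = 4, CG = 5, by the inverse law of cosines:
  cos(∠CDG) = (DC² + DG² - CG²) / (2·DC·DG)
  ∠CDG = 51.34°

Step 8: From DG = 4, DN = √133, GN = 9, by the inverse law of cosines:
  cos(∠GDN) = (DG² + DN² - GN²) / (2·DG·DN)
  ∠GDN = 42.52°

Step 9: From CD = √41, CG = 5, DG = 4, by the inverse law of cosines:
  cos(∠DCG) = (CD² + CG² - DG²) / (2·CD·CG)
  ∠DCG = 38.66°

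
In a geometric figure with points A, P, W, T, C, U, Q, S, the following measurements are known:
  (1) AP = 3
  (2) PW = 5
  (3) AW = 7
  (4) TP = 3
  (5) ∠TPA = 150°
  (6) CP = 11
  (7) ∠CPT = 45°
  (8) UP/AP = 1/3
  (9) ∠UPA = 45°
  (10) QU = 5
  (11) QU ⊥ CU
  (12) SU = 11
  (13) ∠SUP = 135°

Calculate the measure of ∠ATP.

Step 1: By the law of cosines on triangle TPA: TA² = 3² + 3² − 2·3·3·cos(150°) = 33.59, so TA ≈ 5.8.
Step 2: By the inverse law of cosines on triangle ATP: cos(∠ATP) = (5.8² + 3² − 3²) / (2·5.8·3) = 33.59/34.77 = 0.9659, so ∠ATP = 15°.

Therefore, the measure of angle ∠ATP = 15°.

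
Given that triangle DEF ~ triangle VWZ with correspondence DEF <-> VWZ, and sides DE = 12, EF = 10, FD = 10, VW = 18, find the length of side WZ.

Since the triangles are similar, the ratio of corresponding sides is constant.
Scale factor k = VW / DE = 18 / 12 = 3/2
WZ = k * EF = 3/2 * 10 = 15

15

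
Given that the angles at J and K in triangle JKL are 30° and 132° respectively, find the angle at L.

Let angle L = x. Then 30 + 132 + x = 180.
x = 180 - 162 = 18 degrees.

18 degrees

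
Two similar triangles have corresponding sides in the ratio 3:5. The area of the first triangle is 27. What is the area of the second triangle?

Area ratio = (3/5)^2 = 9/25. Area of the second triangle = 27 * 25/9 = 75.

75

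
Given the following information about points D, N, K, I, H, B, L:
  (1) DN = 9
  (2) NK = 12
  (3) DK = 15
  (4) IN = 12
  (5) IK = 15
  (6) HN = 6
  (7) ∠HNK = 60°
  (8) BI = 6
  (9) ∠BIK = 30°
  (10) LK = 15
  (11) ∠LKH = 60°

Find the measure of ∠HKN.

Step 1: By the law of cosines on triangle KNH: KH² = 12² + 6² − 2·12·6·cos(60°) = 108, so KH = 6·√3.
Step 2: By the inverse law of cosines on triangle HKN: cos(∠HKN) = ((6·√3)² + 12² − 6²) / (2·6·√3·12) = 216/249.42 = 0.866, so ∠HKN = 30°.

Therefore, the measure of angle ∠HKN = 30°.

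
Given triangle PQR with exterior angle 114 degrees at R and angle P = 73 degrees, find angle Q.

angle Q = 114 - 73 = 41 degrees (exterior angle theorem).

41 degrees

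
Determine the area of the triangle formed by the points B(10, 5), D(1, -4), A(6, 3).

Shoelace: Area = (1/2)|10(-4-3) + 1(3-5) + 6(5--4)| = (1/2)(18) = 9

9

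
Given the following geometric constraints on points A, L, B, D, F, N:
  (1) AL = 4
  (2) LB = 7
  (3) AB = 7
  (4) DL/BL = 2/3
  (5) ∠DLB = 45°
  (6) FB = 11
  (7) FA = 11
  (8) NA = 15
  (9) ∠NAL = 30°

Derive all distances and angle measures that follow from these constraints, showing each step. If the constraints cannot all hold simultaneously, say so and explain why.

The constraints are consistent.

From the given relations:
  DL = 2/3·BL = 2/3·7 ≈ 4.67

Step 1: From LA = 4, AN = 15, and ∠LAN = 30°, by the law of cosines:
  LN² = LA² + AN² - 2·LA·AN·cos(30°) = 16 + 225 - 103.9 = 137.1
  LN ≈ 11.71

Step 2: From BL = 7, LD = 4.67, and ∠BLD = 45°, by the law of cosines:
  BD² = BL² + LD² - 2·BL·LD·cos(45°) = 49 + 21.78 - 46.2 = 24.58
  BD ≈ 4.96

Step 3: From AB = 7, AF = 11, BF = 11, by the inverse law of cosines:
  cos(∠BAF) = (AB² + AF² - BF²) / (2·AB·AF)
  ∠BAF = 71.45°

Step 4: From AB = 7, AL = 4, BL = 7, by the inverse law of cosines:
  cos(∠BAL) = (AB² + AL² - BL²) / (2·AB·AL)
  ∠BAL = 73.4°

Step 5: From LA = 4, LB = 7, AB = 7, by the inverse law of cosines:
  cos(∠ALB) = (LA² + LB² - AB²) / (2·LA·LB)
  ∠ALB = 73.4°

Step 6: From BA = 7, BF = 11, AF = 11, by the inverse law of cosines:
  cos(∠ABF) = (BA² + BF² - AF²) / (2·BA·BF)
  ∠ABF = 71.45°

Step 7: From BA = 7, BL = 7, AL = 4, by the inverse law of cosines:
  cos(∠ABL) = (BA² + BL² - AL²) / (2·BA·BL)
  ∠ABL = 33.2°

Step 8: From FA = 11, FB = 11, AB = 7, by the inverse law of cosines:
  cos(∠AFB) = (FA² + FB² - AB²) / (2·FA·FB)
  ∠AFB = 37.11°

Step 9: From LA = 4, LN = 11.71, AN = 15, by the inverse law of cosines:
  cos(∠ALN) = (LA² + LN² - AN²) / (2·LA·LN)
  ∠ALN = 140.16°

Step 10: From BD = 4.96, BL = 7, DL = 4.67, by the inverse law of cosines:
  cos(∠DBL) = (BD² + BL² - DL²) / (2·BD·BL)
  ∠DBL = 41.73°

Step 11: From DB = 4.96, DL = 4.67, BL = 7, by the inverse law of cosines:
  cos(∠BDL) = (DB² + DL² - BL²) / (2·DB·DL)
  ∠BDL = 93.27°

Step 12: From NA = 15, NL = 11.71, AL = 4, by the inverse law of cosines:
  cos(∠ANL) = (NA² + NL² - AL²) / (2·NA·NL)
  ∠ANL = 9.84°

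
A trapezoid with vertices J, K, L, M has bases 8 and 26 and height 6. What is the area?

Area = (8 + 26) * 6 / 2 = 204 / 2 = 102

102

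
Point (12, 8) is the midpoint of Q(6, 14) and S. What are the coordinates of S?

Using the midpoint formula: M = ((x1 + x2)/2, (y1 + y2)/2)
We know M = (12, 8) and Q = (6, 14)
For x: 12 = (6 + x2)/2, so x2 = 2*12 - 6 = 18
For y: 8 = (14 + y2)/2, so y2 = 2*8 - 14 = 2
S = (18, 2)

(18, 2)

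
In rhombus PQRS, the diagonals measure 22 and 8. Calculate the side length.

The diagonals of a rhombus bisect each other at right angles.
Half-diagonals: 22/2 = 11 and 8/2 = 4
side = sqrt(11^2 + 4^2)
side = sqrt(121 + 16)
side = sqrt(137)

sqrt(137)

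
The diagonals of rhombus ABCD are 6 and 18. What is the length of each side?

The diagonals of a rhombus bisect each other at right angles.
Half-diagonals: 6/2 = 3 and 18/2 = 9
side = sqrt(3^2 + 9^2)
side = sqrt(9 + 81)
side = sqrt(90) = 3*sqrt(10)

3*sqrt(10)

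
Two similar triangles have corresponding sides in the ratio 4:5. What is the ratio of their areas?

Area scales with the square of linear dimensions. If every length is multiplied by 4/5, then the area is multiplied by (4/5)^2 = 16/25.
The area ratio is 16:25.

16:25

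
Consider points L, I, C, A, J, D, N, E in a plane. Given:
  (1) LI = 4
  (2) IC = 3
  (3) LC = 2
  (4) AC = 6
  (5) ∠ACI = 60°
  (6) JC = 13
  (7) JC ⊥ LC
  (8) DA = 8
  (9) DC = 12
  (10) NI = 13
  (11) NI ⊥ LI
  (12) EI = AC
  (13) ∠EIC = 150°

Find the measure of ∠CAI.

Step 1: By the law of cosines on triangle ACI: AI² = 6² + 3² − 2·6·3·cos(60°) = 27, so AI = 3·√3.
Step 2: By the inverse law of cosines on triangle CAI: cos(∠CAI) = (6² + (3·√3)² − 3²) / (2·6·3·√3) = 54/62.35 = 0.866, so ∠CAI = 30°.

Therefore, the measure of angle ∠CAI = 30°.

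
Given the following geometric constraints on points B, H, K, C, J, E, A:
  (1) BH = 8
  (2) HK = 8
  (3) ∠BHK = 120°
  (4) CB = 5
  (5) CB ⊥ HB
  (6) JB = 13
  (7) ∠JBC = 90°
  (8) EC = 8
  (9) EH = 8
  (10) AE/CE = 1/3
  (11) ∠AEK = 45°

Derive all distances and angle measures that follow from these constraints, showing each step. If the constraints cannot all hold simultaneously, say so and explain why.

The constraints are consistent.

From the given relations:
  AE = 1/3·CE = 1/3·8 ≈ 2.67

Step 1: From BH = 8, HK = 8, and ∠BHK = 120°, by the law of cosines:
  BK² = BH² + HK² - 2·BH·HK·cos(120°) = 64 + 64 + 64 = 192
  BK = 8·√3

Step 2: From HB = 8, BC = 5, and ∠HBC = 90°, by the law of cosines:
  HC² = HB² + BC² - 2·HB·BC·cos(90°) = 64 + 25 - 0 = 89
  HC = √89

Step 3: From CB = 5, BJ = 13, and ∠CBJ = 90°, by the law of cosines:
  CJ² = CB² + BJ² - 2·CB·BJ·cos(90°) = 25 + 169 - 0 = 194
  CJ = √194

Step 4: From BH = 8, BK = 8·√3, HK = 8, by the inverse law of cosines:
  cos(∠HBK) = (BH² + BK² - HK²) / (2·BH·BK)
  ∠HBK = 30°

Step 5: From HB = 8, HC = √89, BC = 5, by the inverse law of cosines:
  cos(∠BHC) = (HB² + HC² - BC²) / (2·HB·HC)
  ∠BHC = 32.01°

Step 6: From HC = √89, HE = 8, CE = 8, by the inverse law of cosines:
  cos(∠CHE) = (HC² + HE² - CE²) / (2·HC·HE)
  ∠CHE = 53.87°

Step 7: From KB = 8·√3, KH = 8, BH = 8, by the inverse law of cosines:
  cos(∠BKH) = (KB² + KH² - BH²) / (2·KB·KH)
  ∠BKH = 30°

Step 8: From CB = 5, CH = √89, BH = 8, by the inverse law of cosines:
  cos(∠BCH) = (CB² + CH² - BH²) / (2·CB·CH)
  ∠BCH = 57.99°

Step 9: From CB = 5, CJ = √194, BJ = 13, by the inverse law of cosines:
  cos(∠BCJ) = (CB² + CJ² - BJ²) / (2·CB·CJ)
  ∠BCJ = 68.96°

Step 10: From CE = 8, CH = √89, EH = 8, by the inverse law of cosines:
  cos(∠ECH) = (CE² + CH² - EH²) / (2·CE·CH)
  ∠ECH = 53.87°

Step 11: From JB = 13, JC = √194, BC = 5, by the inverse law of cosines:
  cos(∠BJC) = (JB² + JC² - BC²) / (2·JB·JC)
  ∠BJC = 21.04°

Step 12: From EC = 8, EH = 8, CH = √89, by the inverse law of cosines:
  cos(∠CEH) = (EC² + EH² - CH²) / (2·EC·EH)
  ∠CEH = 72.26°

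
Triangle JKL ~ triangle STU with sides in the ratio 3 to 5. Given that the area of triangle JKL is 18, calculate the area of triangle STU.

Area ratio = (3/5)^2 = 9/25. Area of STU = 18 * 25/9 = 50.

50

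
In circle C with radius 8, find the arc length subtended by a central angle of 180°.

Arc length = 2πr × θ/360
= 2π × 8 × 1/2
= 8*pi

8*pi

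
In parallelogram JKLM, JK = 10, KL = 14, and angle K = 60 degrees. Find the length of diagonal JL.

Law of cosines: d^2 = 10^2 + 14^2 - 2(10)(14)cos(60°) = 156, so d = 2*sqrt(39).

2*sqrt(39)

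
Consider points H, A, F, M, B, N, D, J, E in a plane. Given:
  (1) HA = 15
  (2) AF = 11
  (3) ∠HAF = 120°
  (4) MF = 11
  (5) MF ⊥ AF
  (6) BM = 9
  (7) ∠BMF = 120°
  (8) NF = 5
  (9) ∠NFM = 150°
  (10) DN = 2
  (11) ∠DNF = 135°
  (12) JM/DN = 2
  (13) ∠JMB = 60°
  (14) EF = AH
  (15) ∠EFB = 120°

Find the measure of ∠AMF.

Step 1: By the law of cosines on triangle MFA: MA² = 11² + 11² − 2·11·11·cos(90°) = 242, so MA = 11·√2.
Step 2: By the inverse law of cosines on triangle AMF: cos(∠AMF) = ((11·√2)² + 11² − 11²) / (2·11·√2·11) = 242/342.24 = 0.7071, so ∠AMF = 45°.

Therefore, the measure of angle ∠AMF = 45°.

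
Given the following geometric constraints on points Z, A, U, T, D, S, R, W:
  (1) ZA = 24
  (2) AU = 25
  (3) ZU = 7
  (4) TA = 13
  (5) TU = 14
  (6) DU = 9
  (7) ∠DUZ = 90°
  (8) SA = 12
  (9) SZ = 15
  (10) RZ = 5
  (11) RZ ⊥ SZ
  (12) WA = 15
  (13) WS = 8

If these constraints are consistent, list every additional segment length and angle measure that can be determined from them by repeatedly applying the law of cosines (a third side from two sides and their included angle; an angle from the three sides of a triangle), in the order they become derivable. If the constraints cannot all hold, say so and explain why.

The constraints are consistent. Derivable facts, in order:
After 1 step:
- SR = 5·√10
- ZD = √130
- ∠ASW = 95.08°
- ∠ASZ = 125.1°
- ∠ATU = 135.58°
- ∠AUT = 21.34°
- ∠AUZ = 73.74°
- ∠AWS = 52.83°
- ∠AZS = 24.15°
- ∠AZU = 90°
- ∠SAW = 32.09°
- ∠SAZ = 30.75°
- ∠TAU = 23.07°
- ∠UAZ = 16.26°
After 2 steps:
- ∠DZU = 52.13°
- ∠RSZ = 18.43°
- ∠SRZ = 71.57°
- ∠UDZ = 37.87°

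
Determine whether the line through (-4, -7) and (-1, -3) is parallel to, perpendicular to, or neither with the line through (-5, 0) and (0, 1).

Slope of line 1: m1 = (-3 - -7)/(-1 - -4) = 4/3 = 4/3
Slope of line 2: m2 = (1 - 0)/(0 - -5) = 1/5 = 1/5
m1 != m2 (4/3 != 1/5), so not parallel.
m1 * m2 = (4/3) * (1/5) = 4/15 != -1, so not perpendicular.
The lines are neither parallel nor perpendicular.

Neither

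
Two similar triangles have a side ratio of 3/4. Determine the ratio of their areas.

Area ratio = (side ratio)^2 = (3/4)^2 = 9:16.

9:16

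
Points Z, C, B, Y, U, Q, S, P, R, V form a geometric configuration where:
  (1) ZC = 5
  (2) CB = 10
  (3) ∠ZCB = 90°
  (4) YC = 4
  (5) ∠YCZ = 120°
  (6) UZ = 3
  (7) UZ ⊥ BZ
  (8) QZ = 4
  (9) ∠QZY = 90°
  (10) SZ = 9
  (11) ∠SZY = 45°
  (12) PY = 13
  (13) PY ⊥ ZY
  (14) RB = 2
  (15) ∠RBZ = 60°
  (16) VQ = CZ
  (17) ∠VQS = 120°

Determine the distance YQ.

Step 1: By the law of cosines on triangle ZCY: ZY² = 5² + 4² − 2·5·4·cos(120°) = 61, so ZY = √61.
Step 2: By the law of cosines on triangle YZQ: YQ² = √61² + 4² − 2·√61·4·cos(90°) = 77, so YQ = √77.

Therefore, the length of YQ = √77.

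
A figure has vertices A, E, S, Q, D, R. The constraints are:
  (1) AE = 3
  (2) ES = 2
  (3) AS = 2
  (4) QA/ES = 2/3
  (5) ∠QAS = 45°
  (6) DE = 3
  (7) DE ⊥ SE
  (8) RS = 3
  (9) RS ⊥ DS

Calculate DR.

Step 1: By the law of cosines on triangle DES: DS² = 3² + 2² − 2·3·2·cos(90°) = 13, so DS = √13.
Step 2: By the law of cosines on triangle DSR: DR² = √13² + 3² − 2·√13·3·cos(90°) = 22, so DR = √22.

Therefore, the length of DR = √22.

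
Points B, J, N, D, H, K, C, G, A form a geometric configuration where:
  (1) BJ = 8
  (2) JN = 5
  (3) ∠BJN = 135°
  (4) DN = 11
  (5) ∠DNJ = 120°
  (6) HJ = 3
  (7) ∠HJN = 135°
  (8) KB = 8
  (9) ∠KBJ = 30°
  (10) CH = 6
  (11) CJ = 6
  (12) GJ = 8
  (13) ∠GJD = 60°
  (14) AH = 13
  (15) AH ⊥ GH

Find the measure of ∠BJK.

Step 1: By the law of cosines on triangle JBK: JK² = 8² + 8² − 2·8·8·cos(30°) = 17.15, so JK ≈ 4.14.
Step 2: By the inverse law of cosines on triangle BJK: cos(∠BJK) = (8² + 4.14² − 8²) / (2·8·4.14) = 17.15/66.26 = 0.2588, so ∠BJK = 75°.

Therefore, the measure of angle ∠BJK = 75°.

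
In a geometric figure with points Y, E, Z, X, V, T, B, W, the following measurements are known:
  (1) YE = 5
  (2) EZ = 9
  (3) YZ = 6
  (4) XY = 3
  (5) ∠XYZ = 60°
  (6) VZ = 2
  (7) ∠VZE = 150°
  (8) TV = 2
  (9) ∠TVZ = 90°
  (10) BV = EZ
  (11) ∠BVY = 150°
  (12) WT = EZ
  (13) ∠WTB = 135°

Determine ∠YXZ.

Step 1: By the law of cosines on triangle XYZ: XZ² = 3² + 6² − 2·3·6·cos(60°) = 27, so XZ = 3·√3.
Step 2: By the inverse law of cosines on triangle YXZ: cos(∠YXZ) = (3² + (3·√3)² − 6²) / (2·3·3·√3) = 0/31.18 = 0, so ∠YXZ = 90°.

Therefore, the measure of angle ∠YXZ = 90°.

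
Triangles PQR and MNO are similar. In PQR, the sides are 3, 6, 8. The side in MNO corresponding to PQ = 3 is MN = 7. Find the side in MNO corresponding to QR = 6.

Similar triangles have proportional sides. Setting up the proportion:
MN / PQ = NO / QR
7 / 3 = NO / 6
NO = 6 * 7 / 3 = 14.

14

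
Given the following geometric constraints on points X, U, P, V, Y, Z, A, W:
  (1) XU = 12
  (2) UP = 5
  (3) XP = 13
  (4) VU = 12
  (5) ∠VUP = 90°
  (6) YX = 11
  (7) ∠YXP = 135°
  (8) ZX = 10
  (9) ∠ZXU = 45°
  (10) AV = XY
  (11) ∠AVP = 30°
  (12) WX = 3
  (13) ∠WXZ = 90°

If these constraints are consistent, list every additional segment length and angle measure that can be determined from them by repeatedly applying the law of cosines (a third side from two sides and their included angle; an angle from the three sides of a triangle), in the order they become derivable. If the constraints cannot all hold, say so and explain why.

The constraints are consistent. Derivable facts, in order:
After 1 step:
- PV = 13
- PY ≈ 22.19
- UZ ≈ 8.62
- ZW = √109
- ∠PUX = 90°
- ∠PXU = 22.62°
- ∠UPX = 67.38°
After 2 steps:
- PA ≈ 6.51
- ∠PVU = 22.62°
- ∠PYX = 24.48°
- ∠UPV = 67.38°
- ∠UZX = 79.88°
- ∠WZX = 16.7°
- ∠XPY = 20.52°
- ∠XUZ = 55.12°
- ∠XWZ = 73.3°
After 3 steps:
- ∠APV = 57.72°
- ∠PAV = 92.28°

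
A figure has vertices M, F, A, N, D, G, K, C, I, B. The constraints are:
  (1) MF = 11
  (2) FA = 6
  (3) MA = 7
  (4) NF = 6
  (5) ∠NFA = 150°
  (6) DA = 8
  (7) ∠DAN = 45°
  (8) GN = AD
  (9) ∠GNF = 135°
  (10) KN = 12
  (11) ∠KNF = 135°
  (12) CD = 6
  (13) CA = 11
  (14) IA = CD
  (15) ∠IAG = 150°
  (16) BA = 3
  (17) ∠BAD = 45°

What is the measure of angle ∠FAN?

Step 1: By the law of cosines on triangle AFN: AN² = 6² + 6² − 2·6·6·cos(150°) = 134.35, so AN ≈ 11.59.
Step 2: By the inverse law of cosines on triangle FAN: cos(∠FAN) = (6² + 11.59² − 6²) / (2·6·11.59) = 134.35/139.09 = 0.9659, so ∠FAN = 15°.

Therefore, the measure of angle ∠FAN = 15°.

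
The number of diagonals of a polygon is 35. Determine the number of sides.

Using d = n(n - 3)/2, we solve 35 = n(n - 3)/2.
So n(n - 3) = 70.
Testing n = 10: 10 * 7 = 70 = 70. Correct.
The polygon has 10 sides.

10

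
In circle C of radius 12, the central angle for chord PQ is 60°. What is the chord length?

Chord length = 2r sin(θ/2)
= 2 × 12 × sin(60°/2)
= 2 × 12 × sin(30°)
= 12

12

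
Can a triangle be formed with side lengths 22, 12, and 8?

Check the triangle inequality: 12 + 8 = 20 ≤ 22.
Since the sum of two sides does not exceed the third, no triangle can be formed.

No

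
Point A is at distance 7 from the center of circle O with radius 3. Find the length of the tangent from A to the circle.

tangent = √(d² - r²) = √(7² - 3²) = √(49 - 9) = √40 = 2*sqrt(10)

2*sqrt(10)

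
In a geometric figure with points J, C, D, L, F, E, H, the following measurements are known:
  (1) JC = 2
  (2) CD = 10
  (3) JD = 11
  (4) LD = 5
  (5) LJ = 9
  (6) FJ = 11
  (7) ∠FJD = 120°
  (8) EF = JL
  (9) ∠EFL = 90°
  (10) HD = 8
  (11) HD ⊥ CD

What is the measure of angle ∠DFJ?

Step 1: By the law of cosines on triangle FJD: FD² = 11² + 11² − 2·11·11·cos(120°) = 363, so FD = 11·√3.
Step 2: By the inverse law of cosines on triangle DFJ: cos(∠DFJ) = ((11·√3)² + 11² − 11²) / (2·11·√3·11) = 363/419.16 = 0.866, so ∠DFJ = 30°.

Therefore, the measure of angle ∠DFJ = 30°.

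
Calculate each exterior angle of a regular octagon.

Each exterior angle of a regular n-gon is 360 / n.
For n = 8: 360 / 8 = 45 degrees.

45 degrees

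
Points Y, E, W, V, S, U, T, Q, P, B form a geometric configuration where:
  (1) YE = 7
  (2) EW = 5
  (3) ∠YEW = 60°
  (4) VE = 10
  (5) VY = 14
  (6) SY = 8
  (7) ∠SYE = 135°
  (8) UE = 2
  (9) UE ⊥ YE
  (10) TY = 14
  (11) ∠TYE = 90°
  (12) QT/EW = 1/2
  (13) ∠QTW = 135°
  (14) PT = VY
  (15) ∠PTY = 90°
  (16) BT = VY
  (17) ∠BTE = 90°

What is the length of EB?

From the given relations: BT = VY = 14.
Step 1: By the law of cosines on triangle EYT: ET² = 7² + 14² − 2·7·14·cos(90°) = 245, so ET = 7·√5.
Step 2: By the law of cosines on triangle ETB: EB² = (7·√5)² + 14² − 2·7·√5·14·cos(90°) = 441, so EB = 21.

Therefore, the length of EB = 21.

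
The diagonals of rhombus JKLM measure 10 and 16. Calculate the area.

The diagonals of a rhombus divide it into four right triangles.
Each triangle has legs 10/ 2 = 5 and 16/2 = 8, so each has area (1/2)*5*8 = 20.
Four such triangles give total area = (d1 * d2) / 2 = 80.

80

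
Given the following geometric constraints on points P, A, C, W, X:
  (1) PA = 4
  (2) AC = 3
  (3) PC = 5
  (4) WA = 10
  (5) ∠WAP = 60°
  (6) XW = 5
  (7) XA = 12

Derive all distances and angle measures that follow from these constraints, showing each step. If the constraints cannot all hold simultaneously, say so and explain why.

The constraints are consistent.

Step 1: From PA = 4, AW = 10, and ∠PAW = 60°, by the law of cosines:
  PW² = PA² + AW² - 2·PA·AW·cos(60°) = 16 + 100 - 40 = 76
  PW = 2·√19

Step 2: From PA = 4, PC = 5, AC = 3, by the inverse law of cosines:
  cos(∠APC) = (PA² + PC² - AC²) / (2·PA·PC)
  ∠APC = 36.87°

Step 3: From AC = 3, AP = 4, CP = 5, by the inverse law of cosines:
  cos(∠CAP) = (AC² + AP² - CP²) / (2·AC·AP)
  ∠CAP = 90°

Step 4: From AW = 10, AX = 12, WX = 5, by the inverse law of cosines:
  cos(∠WAX) = (AW² + AX² - WX²) / (2·AW·AX)
  ∠WAX = 24.15°

Step 5: From CA = 3, CP = 5, AP = 4, by the inverse law of cosines:
  cos(∠ACP) = (CA² + CP² - AP²) / (2·CA·CP)
  ∠ACP = 53.13°

Step 6: From WA = 10, WX = 5, AX = 12, by the inverse law of cosines:
  cos(∠AWX) = (WA² + WX² - AX²) / (2·WA·WX)
  ∠AWX = 100.95°

Step 7: From XA = 12, XW = 5, AW = 10, by the inverse law of cosines:
  cos(∠AXW) = (XA² + XW² - AW²) / (2·XA·XW)
  ∠AXW = 54.9°

Step 8: From PA = 4, PW = 2·√19, AW = 10, by the inverse law of cosines:
  cos(∠APW) = (PA² + PW² - AW²) / (2·PA·PW)
  ∠APW = 96.59°

Step 9: From WA = 10, WP = 2·√19, AP = 4, by the inverse law of cosines:
  cos(∠AWP) = (WA² + WP² - AP²) / (2·WA·WP)
  ∠AWP = 23.41°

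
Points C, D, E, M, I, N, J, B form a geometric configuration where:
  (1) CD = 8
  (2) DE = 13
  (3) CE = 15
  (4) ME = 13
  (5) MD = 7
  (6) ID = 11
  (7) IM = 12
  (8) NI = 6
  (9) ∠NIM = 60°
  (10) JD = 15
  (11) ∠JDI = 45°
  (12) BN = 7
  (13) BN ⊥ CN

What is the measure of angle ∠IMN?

Step 1: By the law of cosines on triangle MIN: MN² = 12² + 6² − 2·12·6·cos(60°) = 108, so MN = 6·√3.
Step 2: By the inverse law of cosines on triangle IMN: cos(∠IMN) = (12² + (6·√3)² − 6²) / (2·12·6·√3) = 216/249.42 = 0.866, so ∠IMN = 30°.

Therefore, the measure of angle ∠IMN = 30°.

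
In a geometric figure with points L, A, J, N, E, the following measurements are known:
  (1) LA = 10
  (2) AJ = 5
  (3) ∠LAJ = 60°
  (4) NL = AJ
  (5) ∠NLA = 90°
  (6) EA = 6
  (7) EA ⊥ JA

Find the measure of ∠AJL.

Step 1: By the law of cosines on triangle JAL: JL² = 5² + 10² − 2·5·10·cos(60°) = 75, so JL = 5·√3.
Step 2: By the inverse law of cosines on triangle AJL: cos(∠AJL) = (5² + (5·√3)² − 10²) / (2·5·5·√3) = 0/86.6 = 0, so ∠AJL = 90°.

Therefore, the measure of angle ∠AJL = 90°.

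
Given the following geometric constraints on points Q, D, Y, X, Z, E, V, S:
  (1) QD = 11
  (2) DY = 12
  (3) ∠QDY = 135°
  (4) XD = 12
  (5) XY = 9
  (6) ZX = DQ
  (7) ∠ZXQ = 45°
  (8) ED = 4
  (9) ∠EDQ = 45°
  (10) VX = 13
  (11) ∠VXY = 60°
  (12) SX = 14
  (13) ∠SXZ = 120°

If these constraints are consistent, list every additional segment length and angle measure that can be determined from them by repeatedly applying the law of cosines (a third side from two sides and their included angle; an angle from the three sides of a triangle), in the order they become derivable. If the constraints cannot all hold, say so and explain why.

The constraints are consistent. Derivable facts, in order:
After 1 step:
- QE ≈ 8.65
- QY ≈ 21.25
- YV = √133
- ZS ≈ 21.7
- ∠DXY = 67.98°
- ∠DYX = 67.98°
- ∠XDY = 44.05°
After 2 steps:
- ∠DEQ = 115.91°
- ∠DQE = 19.09°
- ∠DQY = 23.53°
- ∠DYQ = 21.47°
- ∠SZX = 33.96°
- ∠VYX = 77.48°
- ∠XSZ = 26.04°
- ∠XVY = 42.52°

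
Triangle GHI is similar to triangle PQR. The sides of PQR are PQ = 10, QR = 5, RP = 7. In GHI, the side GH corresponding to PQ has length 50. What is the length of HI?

Similar triangles have proportional sides. Setting up the proportion:
GH / PQ = HI / QR
50 / 10 = HI / 5
HI = 5 * 50 / 10 = 25.

25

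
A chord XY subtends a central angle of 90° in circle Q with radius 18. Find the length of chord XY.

Chord = 2(18) sin(45°) = 18*sqrt(2)

18*sqrt(2)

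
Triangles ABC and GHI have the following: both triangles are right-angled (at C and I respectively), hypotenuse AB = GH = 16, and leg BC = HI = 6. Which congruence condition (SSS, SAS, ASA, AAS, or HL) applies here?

The given information matches HL: The hypotenuse and one leg of two right triangles are equal (Hypotenuse-Leg).

HL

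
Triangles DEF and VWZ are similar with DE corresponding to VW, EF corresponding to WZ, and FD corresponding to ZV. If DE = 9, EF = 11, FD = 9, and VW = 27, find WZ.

Since the triangles are similar, the ratio of corresponding sides is constant.
Scale factor k = VW / DE = 27 / 9 = 3
WZ = k * EF = 3 * 11 = 33

33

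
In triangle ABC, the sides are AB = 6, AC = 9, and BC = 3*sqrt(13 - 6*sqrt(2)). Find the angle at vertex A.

When all three sides of a triangle are known, the law of cosines can be rearranged to find any angle.
cos(C) = (a² + b² - c²) / (2ab) gives cos(A) = sqrt(2)/2.
Taking the inverse cosine: A = 45°.

45°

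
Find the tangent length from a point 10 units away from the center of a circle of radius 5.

The tangent, radius, and line from the external point to the center form a right triangle.
The right angle is where the tangent meets the radius.
By the Pythagorean theorem: tangent² + 5² = 10²
tangent² = 100 - 25 = 75
tangent = 5*sqrt(3)

5*sqrt(3)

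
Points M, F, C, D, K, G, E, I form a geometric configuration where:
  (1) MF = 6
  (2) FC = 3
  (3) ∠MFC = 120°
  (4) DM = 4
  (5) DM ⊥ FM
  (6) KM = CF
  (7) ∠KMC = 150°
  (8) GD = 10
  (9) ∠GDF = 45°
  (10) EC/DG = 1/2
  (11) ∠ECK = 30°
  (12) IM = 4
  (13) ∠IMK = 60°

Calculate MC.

Step 1: By the law of cosines on triangle MFC: MC² = 6² + 3² − 2·6·3·cos(120°) = 63, so MC = 3·√7.

Therefore, the length of MC = 3·√7.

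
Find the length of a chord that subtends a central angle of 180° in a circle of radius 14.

Drop a perpendicular from the center to the chord, bisecting both the chord and the central angle.
Each half-chord = r sin(θ/2) = 14 sin(90°).
The full chord = 2 × 14 × sin(90°) = 28.

28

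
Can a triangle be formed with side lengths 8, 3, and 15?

Check the triangle inequality: 8 + 3 = 11 ≤ 15.
Since the sum of two sides does not exceed the third, no triangle can be formed.

No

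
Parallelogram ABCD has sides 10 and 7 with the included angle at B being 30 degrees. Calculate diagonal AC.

Using the law of cosines:
d^2 = 10^2 + 7^2 - 2(10)(7)cos(30 degrees)
d^2 = 100 + 49 - 140*sqrt(3)/2
d^2 = 149 - 70*sqrt(3)
d = sqrt(149 - 70*sqrt(3))

sqrt(149 - 70*sqrt(3))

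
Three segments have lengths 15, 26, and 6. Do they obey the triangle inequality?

Check the triangle inequality: 15 + 6 = 21 ≤ 26.
Since the sum of two sides does not exceed the third, no triangle can be formed.

No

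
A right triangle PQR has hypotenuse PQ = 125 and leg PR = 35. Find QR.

QR = sqrt(125^2 - 35^2) = sqrt(14400) = 120

120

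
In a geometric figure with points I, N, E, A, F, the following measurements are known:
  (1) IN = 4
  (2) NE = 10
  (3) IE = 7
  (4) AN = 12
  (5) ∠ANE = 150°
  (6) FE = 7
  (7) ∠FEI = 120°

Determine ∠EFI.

Step 1: By the law of cosines on triangle FEI: FI² = 7² + 7² − 2·7·7·cos(120°) = 147, so FI = 7·√3.
Step 2: By the inverse law of cosines on triangle EFI: cos(∠EFI) = (7² + (7·√3)² − 7²) / (2·7·7·√3) = 147/169.74 = 0.866, so ∠EFI = 30°.

Therefore, the measure of angle ∠EFI = 30°.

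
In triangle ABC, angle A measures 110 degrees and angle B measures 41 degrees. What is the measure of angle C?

Let angle C = x. Then 110 + 41 + x = 180.
x = 180 - 151 = 29 degrees.

29 degrees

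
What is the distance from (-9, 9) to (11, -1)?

d = sqrt((20)^2 + (-10)^2) = sqrt(500) = 10*sqrt(5)

10*sqrt(5)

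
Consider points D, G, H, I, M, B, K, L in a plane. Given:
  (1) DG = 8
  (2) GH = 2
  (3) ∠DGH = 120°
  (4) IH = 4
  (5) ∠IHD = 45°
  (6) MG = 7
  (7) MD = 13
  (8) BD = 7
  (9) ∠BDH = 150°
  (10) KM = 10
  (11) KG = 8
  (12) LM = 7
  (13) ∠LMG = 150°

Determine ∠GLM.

Step 1: By the law of cosines on triangle LMG: LG² = 7² + 7² − 2·7·7·cos(150°) = 182.87, so LG ≈ 13.52.
Step 2: By the inverse law of cosines on triangle GLM: cos(∠GLM) = (13.52² + 7² − 7²) / (2·13.52·7) = 182.87/189.32 = 0.9659, so ∠GLM = 15°.

Therefore, the measure of angle ∠GLM = 15°.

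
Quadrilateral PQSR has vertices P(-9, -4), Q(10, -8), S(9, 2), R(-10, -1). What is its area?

Shoelace: sum of cross terms = 246, Area = (1/2)|246| = 123

123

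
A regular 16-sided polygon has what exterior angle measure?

Each exterior angle of a regular n-gon is 360 / n.
For n = 16: 360 / 16 = 45/2 degrees.

45/2 degrees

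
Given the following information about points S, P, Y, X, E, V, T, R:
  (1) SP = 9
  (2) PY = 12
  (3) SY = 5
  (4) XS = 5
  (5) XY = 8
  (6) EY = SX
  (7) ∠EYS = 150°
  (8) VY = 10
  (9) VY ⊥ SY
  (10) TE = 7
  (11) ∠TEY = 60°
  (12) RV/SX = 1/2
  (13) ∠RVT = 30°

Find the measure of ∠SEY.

From the given relations: EY = SX = 5.
Step 1: By the law of cosines on triangle EYS: ES² = 5² + 5² − 2·5·5·cos(150°) = 93.3, so ES ≈ 9.66.
Step 2: By the inverse law of cosines on triangle SEY: cos(∠SEY) = (9.66² + 5² − 5²) / (2·9.66·5) = 93.3/96.59 = 0.9659, so ∠SEY = 15°.

Therefore, the measure of angle ∠SEY = 15°.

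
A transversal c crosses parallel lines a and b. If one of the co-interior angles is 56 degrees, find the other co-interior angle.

Co-interior (same-side interior) angles are between the parallel lines on the same side of the transversal.
Unlike corresponding or alternate interior angles, they are supplementary rather than equal.
So the angle = 180 - 56 = 124 degrees.

124 degrees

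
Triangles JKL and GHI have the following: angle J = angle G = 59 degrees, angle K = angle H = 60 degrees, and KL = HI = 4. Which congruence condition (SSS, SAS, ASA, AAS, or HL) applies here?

The given information matches AAS: Two pairs of corresponding angles and a non-included side are equal (Angle-Angle-Side).

AAS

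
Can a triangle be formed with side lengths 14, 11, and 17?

Yes.
The triangle inequality requires that the sum of any two sides exceeds the third.
Here 11 + 14 = 25 > 17, so the condition is met.

Yes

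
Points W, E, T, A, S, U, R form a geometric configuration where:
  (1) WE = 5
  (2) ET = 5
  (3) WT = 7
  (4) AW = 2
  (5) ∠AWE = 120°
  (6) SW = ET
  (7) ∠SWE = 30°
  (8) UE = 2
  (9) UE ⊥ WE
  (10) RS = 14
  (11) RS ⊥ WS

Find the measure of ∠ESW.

From the given relations: SW = ET = 5.
Step 1: By the law of cosines on triangle SWE: SE² = 5² + 5² − 2·5·5·cos(30°) = 6.7, so SE ≈ 2.59.
Step 2: By the inverse law of cosines on triangle ESW: cos(∠ESW) = (2.59² + 5² − 5²) / (2·2.59·5) = 6.7/25.88 = 0.2588, so ∠ESW = 75°.

Therefore, the measure of angle ∠ESW = 75°.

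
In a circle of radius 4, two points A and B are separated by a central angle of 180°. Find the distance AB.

Chord = 2(4) sin(90°) = 8

8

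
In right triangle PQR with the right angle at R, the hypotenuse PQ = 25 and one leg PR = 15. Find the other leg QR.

By the Pythagorean theorem: QR^2 = PQ^2 - PR^2
QR^2 = 25^2 - 15^2 = 625 - 225 = 400
QR = sqrt(400) = 20

20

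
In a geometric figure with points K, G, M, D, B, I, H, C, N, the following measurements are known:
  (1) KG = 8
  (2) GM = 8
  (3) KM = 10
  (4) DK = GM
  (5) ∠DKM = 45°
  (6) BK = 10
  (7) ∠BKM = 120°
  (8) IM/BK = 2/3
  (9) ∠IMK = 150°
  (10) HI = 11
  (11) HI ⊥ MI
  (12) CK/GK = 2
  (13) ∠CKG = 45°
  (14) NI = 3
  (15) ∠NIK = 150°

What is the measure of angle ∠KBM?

Step 1: By the law of cosines on triangle BKM: BM² = 10² + 10² − 2·10·10·cos(120°) = 300, so BM = 10·√3.
Step 2: By the inverse law of cosines on triangle KBM: cos(∠KBM) = (10² + (10·√3)² − 10²) / (2·10·10·√3) = 300/346.41 = 0.866, so ∠KBM = 30°.

Therefore, the measure of angle ∠KBM = 30°.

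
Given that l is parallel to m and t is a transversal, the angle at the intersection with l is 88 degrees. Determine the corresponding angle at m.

Corresponding angles are equal: 88 degrees.

88 degrees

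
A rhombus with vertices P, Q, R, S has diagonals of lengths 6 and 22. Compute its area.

Area of a rhombus = (d1 * d2) / 2
Area = (6 * 22) / 2
Area = 132 / 2
Area = 66

66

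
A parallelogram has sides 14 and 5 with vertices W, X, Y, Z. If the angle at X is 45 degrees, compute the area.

Area = a * b * sin(theta)
Area = 14 * 5 * sin(45 degrees)
Area = 70 * sqrt(2)/2
Area = 35*sqrt(2)

35*sqrt(2)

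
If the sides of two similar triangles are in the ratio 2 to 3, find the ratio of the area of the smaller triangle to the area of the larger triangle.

The ratio of areas of similar triangles equals the square of the side ratio.
Side ratio = 2:3
Area ratio = (2/3)^2 = 4/9 = 4:9

4:9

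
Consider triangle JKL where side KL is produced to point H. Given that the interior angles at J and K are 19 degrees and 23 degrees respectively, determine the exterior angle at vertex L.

Exterior angle = 19 + 23 = 42 degrees (exterior angle theorem).

42 degrees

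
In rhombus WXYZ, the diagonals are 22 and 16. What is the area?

The diagonals of a rhombus divide it into four right triangles.
Each triangle has legs 22/ 2 = 11 and 16/2 = 8, so each has area (1/2)*11*8 = 44.
Four such triangles give total area = (d1 * d2) / 2 = 176.

176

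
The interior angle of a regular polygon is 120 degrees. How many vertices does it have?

The exterior angle is the supplement of the interior angle: 180 - 120 = 60 degrees.
Since the exterior angles of any convex polygon sum to 360 degrees, the number of sides is 360 / 60 = 6.

6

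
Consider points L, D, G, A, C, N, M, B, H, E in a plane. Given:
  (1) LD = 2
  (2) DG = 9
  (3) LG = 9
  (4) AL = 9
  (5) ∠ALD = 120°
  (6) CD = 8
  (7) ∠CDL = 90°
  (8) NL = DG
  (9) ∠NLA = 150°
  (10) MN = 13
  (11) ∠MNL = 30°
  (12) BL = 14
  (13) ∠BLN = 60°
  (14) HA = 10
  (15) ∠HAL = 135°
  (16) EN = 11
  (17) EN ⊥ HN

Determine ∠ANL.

From the given relations: NL = DG = 9.
Step 1: By the law of cosines on triangle NLA: NA² = 9² + 9² − 2·9·9·cos(150°) = 302.3, so NA ≈ 17.39.
Step 2: By the inverse law of cosines on triangle ANL: cos(∠ANL) = (17.39² + 9² − 9²) / (2·17.39·9) = 302.3/312.96 = 0.9659, so ∠ANL = 15°.

Therefore, the measure of angle ∠ANL = 15°.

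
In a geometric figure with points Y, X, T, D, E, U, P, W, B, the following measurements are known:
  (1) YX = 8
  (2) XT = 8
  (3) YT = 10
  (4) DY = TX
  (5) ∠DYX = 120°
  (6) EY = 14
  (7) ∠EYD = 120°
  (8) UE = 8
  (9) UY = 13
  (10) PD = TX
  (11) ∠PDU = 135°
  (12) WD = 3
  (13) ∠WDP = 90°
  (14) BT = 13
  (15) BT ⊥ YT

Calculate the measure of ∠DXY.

From the given relations: DY = TX = 8.
Step 1: By the law of cosines on triangle XYD: XD² = 8² + 8² − 2·8·8·cos(120°) = 192, so XD = 8·√3.
Step 2: By the inverse law of cosines on triangle DXY: cos(∠DXY) = ((8·√3)² + 8² − 8²) / (2·8·√3·8) = 192/221.7 = 0.866, so ∠DXY = 30°.

Therefore, the measure of angle ∠DXY = 30°.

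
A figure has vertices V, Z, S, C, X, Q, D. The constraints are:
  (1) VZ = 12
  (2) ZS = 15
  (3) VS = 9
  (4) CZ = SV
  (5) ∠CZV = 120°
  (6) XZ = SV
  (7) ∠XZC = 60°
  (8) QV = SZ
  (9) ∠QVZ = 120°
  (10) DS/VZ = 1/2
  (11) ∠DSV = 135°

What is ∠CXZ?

From the given relations: XZ = SV = 9; CZ = SV = 9.
Step 1: By the law of cosines on triangle XZC: XC² = 9² + 9² − 2·9·9·cos(60°) = 81, so XC = 9.
Step 2: By the inverse law of cosines on triangle CXZ: cos(∠CXZ) = (9² + 9² − 9²) / (2·9·9) = 81/162 = 0.5, so ∠CXZ = 60°.

Therefore, the measure of angle ∠CXZ = 60°.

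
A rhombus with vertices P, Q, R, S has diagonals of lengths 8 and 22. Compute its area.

Area of a rhombus = (d1 * d2) / 2
Area = (8 * 22) / 2
Area = 176 / 2
Area = 88

88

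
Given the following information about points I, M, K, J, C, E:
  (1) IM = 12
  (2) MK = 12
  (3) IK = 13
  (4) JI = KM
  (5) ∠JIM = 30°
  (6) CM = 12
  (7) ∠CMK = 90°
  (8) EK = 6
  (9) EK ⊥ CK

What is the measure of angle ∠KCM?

Step 1: By the law of cosines on triangle CMK: CK² = 12² + 12² − 2·12·12·cos(90°) = 288, so CK = 12·√2.
Step 2: By the inverse law of cosines on triangle KCM: cos(∠KCM) = ((12·√2)² + 12² − 12²) / (2·12·√2·12) = 288/407.29 = 0.7071, so ∠KCM = 45°.

Therefore, the measure of angle ∠KCM = 45°.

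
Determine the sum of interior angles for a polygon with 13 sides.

The sum of interior angles of an n-sided polygon is (n - 2) * 180.
For n = 13: (13 - 2) * 180 = 11 * 180 = 1980 degrees.

1980 degrees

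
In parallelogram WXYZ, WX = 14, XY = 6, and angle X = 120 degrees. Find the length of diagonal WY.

Using the law of cosines:
d^2 = 14^2 + 6^2 - 2(14)(6)cos(120 degrees)
d^2 = 196 + 36 - 168*-1/2
d^2 = 316
d = 2*sqrt(79)

2*sqrt(79)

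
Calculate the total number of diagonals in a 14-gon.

Total line segments between 14 vertices = C(14,2) = 91.
Subtract the 14 sides: 91 - 14 = 77 diagonals.

77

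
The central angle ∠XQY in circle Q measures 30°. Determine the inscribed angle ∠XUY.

Inscribed angle = 30° / 2 = 15° (inscribed angle theorem).

15°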